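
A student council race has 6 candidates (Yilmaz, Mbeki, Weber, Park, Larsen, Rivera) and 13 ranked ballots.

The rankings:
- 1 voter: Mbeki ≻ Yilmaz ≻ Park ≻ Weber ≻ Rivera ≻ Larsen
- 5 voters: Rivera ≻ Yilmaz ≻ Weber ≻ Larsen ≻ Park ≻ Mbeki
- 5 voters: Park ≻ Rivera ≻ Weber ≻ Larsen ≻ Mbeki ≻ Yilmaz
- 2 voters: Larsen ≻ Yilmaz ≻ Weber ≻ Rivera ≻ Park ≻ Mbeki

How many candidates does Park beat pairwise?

Park against each rival (13 voters):
Park vs Yilmaz: Park is ranked higher on 5 ballots, Yilmaz on 8. Yilmaz wins 8–5.
Park vs Mbeki: Park wins 12–1.
Park vs Weber: 6 to 7, Weber.
Park vs Larsen: 1+5 = 6 for Park, 7 for Larsen — Larsen by 7–6.
Park vs Rivera: 1+5 = 6 for Park, 7 for Rivera — Rivera by 7–6.
Park beats Mbeki; loses to Yilmaz, Weber, Larsen, Rivera — 1 pairwise win.

1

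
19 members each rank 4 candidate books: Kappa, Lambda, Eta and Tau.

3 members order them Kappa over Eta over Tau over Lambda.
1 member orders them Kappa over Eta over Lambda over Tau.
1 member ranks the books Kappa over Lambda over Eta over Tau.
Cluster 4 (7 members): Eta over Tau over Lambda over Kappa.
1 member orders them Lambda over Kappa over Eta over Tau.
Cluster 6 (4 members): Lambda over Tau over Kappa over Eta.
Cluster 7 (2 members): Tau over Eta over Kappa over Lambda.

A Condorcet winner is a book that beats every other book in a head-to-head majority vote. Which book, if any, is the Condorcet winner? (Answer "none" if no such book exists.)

none

Check each pair by majority over 19 ballots:
Kappa vs Lambda: 7 to 12, Lambda.
Kappa vs Eta: 10 to 9, Kappa.
Kappa–Tau: Tau 13–6.
Lambda vs Eta: 1+1+4 = 6 for Lambda, 13 for Eta — Eta by 13–6.
Lambda vs Tau: 7 to 12, Tau.
Eta–Tau: Eta 13–6.
Every book loses at least once (Kappa loses to Lambda; Lambda loses to Eta; Eta loses to Kappa; Tau loses to Eta). The majority relation contains the cycle Kappa → Eta → Lambda → Kappa, so there is no Condorcet winner.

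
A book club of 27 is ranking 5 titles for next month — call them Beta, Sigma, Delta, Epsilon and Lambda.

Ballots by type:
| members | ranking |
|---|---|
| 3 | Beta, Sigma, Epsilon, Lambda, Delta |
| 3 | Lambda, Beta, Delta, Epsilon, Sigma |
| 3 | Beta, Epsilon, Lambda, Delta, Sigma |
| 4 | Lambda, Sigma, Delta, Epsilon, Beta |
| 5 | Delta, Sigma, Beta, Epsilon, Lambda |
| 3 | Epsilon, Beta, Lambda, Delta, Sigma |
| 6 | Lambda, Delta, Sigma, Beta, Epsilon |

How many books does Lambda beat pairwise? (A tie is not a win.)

Lambda against each rival (27 members):
Lambda vs Beta: Lambda is ranked higher on 3+4+6 = 13 ballots, Beta on 14. Beta wins 14–13.
Lambda vs Sigma: Lambda, 19–8.
Lambda vs Delta: 3+3+3+4+3+6 = 22 for Lambda, 5 for Delta — Lambda by 22–5.
Lambda vs Epsilon: 13 to 14, Epsilon.
Lambda beats Sigma, Delta; loses to Beta, Epsilon — 2 pairwise wins.

2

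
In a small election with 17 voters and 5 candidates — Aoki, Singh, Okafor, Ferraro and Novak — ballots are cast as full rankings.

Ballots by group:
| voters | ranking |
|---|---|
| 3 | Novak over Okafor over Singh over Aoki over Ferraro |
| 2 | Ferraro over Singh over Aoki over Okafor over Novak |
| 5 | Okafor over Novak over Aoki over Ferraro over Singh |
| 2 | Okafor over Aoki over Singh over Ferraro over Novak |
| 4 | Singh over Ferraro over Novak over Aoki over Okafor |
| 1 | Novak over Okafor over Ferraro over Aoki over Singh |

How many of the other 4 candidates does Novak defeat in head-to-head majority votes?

3

Novak against each rival (17 voters):
Novak vs Aoki: 3+5+4+1 = 13 for Novak, 4 for Aoki — Novak by 13–4.
Novak vs Singh: Novak wins 9–8.
Novak vs Okafor: Okafor wins 9–8.
Novak vs Ferraro: Novak preferred on 3+5+1 = 9 ballots; Novak wins 9–8.
Novak beats Aoki, Singh, Ferraro; loses to Okafor — 3 pairwise wins.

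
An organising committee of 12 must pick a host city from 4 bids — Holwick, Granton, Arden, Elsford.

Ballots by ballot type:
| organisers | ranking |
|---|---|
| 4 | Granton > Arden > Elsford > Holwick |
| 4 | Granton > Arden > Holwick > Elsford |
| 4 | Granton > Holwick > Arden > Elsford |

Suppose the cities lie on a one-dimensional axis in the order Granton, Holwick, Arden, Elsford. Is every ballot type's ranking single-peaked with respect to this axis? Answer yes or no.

no

Axis positions: Granton=1, Holwick=2, Arden=3, Elsford=4.
Ballot type 1: ranking walks positions 1-3-4-2; Arden is ranked above Holwick even though Holwick lies between Arden and the peak Granton on the axis — preferences dip and rise again. Not single-peaked.
Ballot type 2: ranking walks positions 1-3-2-4; Arden is ranked above Holwick even though Holwick lies between Arden and the peak Granton on the axis — preferences dip and rise again. Not single-peaked.
Ballot type 3 (peak Granton at position 1): ranking walks positions 1-2-3-4, expanding outward from the peak — single-peaked.
Ballot type 1 violates single-peakedness, so the profile is not single-peaked on this axis.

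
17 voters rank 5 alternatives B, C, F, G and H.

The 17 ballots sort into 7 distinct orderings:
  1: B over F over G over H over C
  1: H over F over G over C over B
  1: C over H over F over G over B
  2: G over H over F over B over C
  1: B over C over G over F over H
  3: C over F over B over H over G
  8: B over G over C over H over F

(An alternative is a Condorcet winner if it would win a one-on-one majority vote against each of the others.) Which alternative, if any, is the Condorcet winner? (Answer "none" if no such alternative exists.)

Head-to-head results (17 voters):
B vs C: B is ranked higher on 1+2+1+8 = 12 ballots, C on 5. B wins 12–5.
B vs F: B is ranked higher on 1+1+8 = 10 ballots, F on 7. B wins 10–7.
B vs G: B is ranked higher on 1+1+3+8 = 13 ballots, G on 4. B wins 13–4.
B vs H: B wins 13–4.
C vs F: C wins 13–4.
C vs G: G, 12–5.
C vs H: C preferred on 1+1+3+8 = 13 ballots; C wins 13–4.
F vs G: F preferred on 1+1+1+3 = 6 ballots; G wins 11–6.
F vs H: F preferred on 1+1+3 = 5 ballots; H wins 12–5.
G vs H: G wins 12–5.
Only B has no losses; B is the Condorcet winner.

B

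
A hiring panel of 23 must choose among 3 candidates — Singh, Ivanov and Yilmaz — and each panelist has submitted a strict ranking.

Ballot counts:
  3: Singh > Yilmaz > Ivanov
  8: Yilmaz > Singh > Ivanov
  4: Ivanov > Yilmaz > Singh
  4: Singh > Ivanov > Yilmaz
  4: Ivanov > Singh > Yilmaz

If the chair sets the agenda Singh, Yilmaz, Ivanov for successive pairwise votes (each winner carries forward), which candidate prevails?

Round 1: Singh vs Yilmaz — 11–12, Yilmaz advances.
Round 2: Yilmaz vs Ivanov — 11–12, Ivanov advances.
Ivanov survives the agenda.

Ivanov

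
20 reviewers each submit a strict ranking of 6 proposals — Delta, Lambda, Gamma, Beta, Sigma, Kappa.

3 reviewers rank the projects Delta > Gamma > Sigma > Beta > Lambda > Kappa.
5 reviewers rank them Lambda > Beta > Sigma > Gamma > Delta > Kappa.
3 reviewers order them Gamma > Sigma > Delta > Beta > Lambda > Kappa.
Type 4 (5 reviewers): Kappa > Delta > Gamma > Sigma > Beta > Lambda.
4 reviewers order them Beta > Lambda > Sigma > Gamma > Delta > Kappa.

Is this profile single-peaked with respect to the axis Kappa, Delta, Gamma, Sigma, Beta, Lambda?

Axis positions: Kappa=1, Delta=2, Gamma=3, Sigma=4, Beta=5, Lambda=6.
Type 1 (peak Delta at position 2): ranking walks positions 2-3-4-5-6-1, expanding outward from the peak — single-peaked.
Type 2 (peak Lambda at position 6): ranking walks positions 6-5-4-3-2-1, expanding outward from the peak — single-peaked.
Type 3 (peak Gamma at position 3): ranking walks positions 3-4-2-5-6-1, expanding outward from the peak — single-peaked.
Type 4 (peak Kappa at position 1): ranking walks positions 1-2-3-4-5-6, expanding outward from the peak — single-peaked.
Type 5 (peak Beta at position 5): ranking walks positions 5-6-4-3-2-1, expanding outward from the peak — single-peaked.
Every ranking is single-peaked on this axis.

yes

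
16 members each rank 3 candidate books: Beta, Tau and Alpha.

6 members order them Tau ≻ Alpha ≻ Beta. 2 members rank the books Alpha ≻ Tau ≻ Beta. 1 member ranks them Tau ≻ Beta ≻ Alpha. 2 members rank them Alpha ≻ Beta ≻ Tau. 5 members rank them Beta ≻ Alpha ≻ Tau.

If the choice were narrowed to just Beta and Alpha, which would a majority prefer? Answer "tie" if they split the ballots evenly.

Alpha

Ballots ranking Beta above Alpha: 1 + 5 = 6.
Ballots ranking Alpha above Beta: 16 − 6 = 10.
Alpha wins the head-to-head 10–6.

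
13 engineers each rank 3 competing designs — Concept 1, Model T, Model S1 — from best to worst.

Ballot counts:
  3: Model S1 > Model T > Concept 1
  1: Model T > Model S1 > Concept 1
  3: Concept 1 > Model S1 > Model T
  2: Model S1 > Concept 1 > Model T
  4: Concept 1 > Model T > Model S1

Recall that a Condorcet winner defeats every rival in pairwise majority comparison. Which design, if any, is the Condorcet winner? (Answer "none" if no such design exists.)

Concept 1

Check each pair by majority over 13 ballots:
Concept 1 vs Model T: Concept 1, 9–4.
Concept 1–Model S1: Concept 1 7–6.
Model T vs Model S1: Model S1, 8–5.
Concept 1 wins every pairwise contest, so Concept 1 is the Condorcet winner.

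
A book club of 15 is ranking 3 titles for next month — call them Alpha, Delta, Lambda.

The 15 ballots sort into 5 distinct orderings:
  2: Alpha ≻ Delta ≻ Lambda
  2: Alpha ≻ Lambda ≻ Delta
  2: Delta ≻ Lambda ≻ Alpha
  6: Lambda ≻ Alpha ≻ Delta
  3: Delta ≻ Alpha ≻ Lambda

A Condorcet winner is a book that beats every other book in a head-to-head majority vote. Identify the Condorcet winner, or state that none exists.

Lambda

Head-to-head results (15 members):
Alpha vs Delta: Alpha, 10–5.
Alpha vs Lambda: Lambda, 8–7.
Delta vs Lambda: Lambda wins 8–7.
Lambda defeats every rival head-to-head and is the Condorcet winner.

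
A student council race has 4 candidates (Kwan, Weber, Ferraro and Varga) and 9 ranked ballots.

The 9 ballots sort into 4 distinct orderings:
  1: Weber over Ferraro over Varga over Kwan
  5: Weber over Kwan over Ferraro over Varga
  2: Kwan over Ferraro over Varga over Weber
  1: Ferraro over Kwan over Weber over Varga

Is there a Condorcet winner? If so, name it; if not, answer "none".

Head-to-head results (9 voters):
Kwan vs Weber: Kwan is ranked higher on 2+1 = 3 ballots, Weber on 6. Weber wins 6–3.
Kwan vs Ferraro: 7 to 2, Kwan.
Kwan vs Varga: 5+2+1 = 8 for Kwan, 1 for Varga — Kwan by 8–1.
Weber vs Ferraro: Weber is ranked higher on 1+5 = 6 ballots, Ferraro on 3. Weber wins 6–3.
Weber vs Varga: Weber is ranked higher on 1+5+1 = 7 ballots, Varga on 2. Weber wins 7–2.
Ferraro vs Varga: 1+5+2+1 = 9 for Ferraro, 0 for Varga — Ferraro by 9–0.
Weber wins every pairwise contest, so Weber is the Condorcet winner.

Weber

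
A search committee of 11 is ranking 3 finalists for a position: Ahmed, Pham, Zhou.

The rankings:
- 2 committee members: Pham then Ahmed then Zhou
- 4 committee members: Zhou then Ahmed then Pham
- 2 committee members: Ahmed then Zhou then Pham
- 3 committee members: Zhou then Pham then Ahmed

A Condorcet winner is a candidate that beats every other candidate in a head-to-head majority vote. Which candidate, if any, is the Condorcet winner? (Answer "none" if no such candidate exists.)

Zhou

Head-to-head results (11 committee members):
Ahmed vs Pham: Ahmed is ranked higher on 4+2 = 6 ballots, Pham on 5. Ahmed wins 6–5.
Ahmed vs Zhou: Ahmed preferred on 2+2 = 4 ballots; Zhou wins 7–4.
Pham vs Zhou: 2 for Pham, 9 for Zhou — Zhou by 9–2.
Zhou defeats every rival head-to-head and is the Condorcet winner.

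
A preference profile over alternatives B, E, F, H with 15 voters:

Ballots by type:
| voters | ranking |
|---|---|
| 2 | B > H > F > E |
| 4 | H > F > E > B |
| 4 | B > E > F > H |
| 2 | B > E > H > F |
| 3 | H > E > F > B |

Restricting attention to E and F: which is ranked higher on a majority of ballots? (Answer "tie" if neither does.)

Ballots ranking E above F: 4 + 2 + 3 = 9.
Ballots ranking F above E: 15 − 9 = 6.
E wins the head-to-head 9–6.

E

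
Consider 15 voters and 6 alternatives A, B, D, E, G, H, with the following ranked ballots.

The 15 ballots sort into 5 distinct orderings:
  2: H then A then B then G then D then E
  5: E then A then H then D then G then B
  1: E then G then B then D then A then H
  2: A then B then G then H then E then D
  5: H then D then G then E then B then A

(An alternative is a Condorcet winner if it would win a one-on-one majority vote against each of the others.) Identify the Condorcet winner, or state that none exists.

none

Check each pair by majority over 15 ballots:
A vs B: 9 to 6, A.
A–D: A 9–6.
A vs E: A is ranked higher on 2+2 = 4 ballots, E on 11. E wins 11–4.
A vs G: A, 9–6.
A–H: A 8–7.
B vs D: D wins 10–5.
B vs E: 2+2 = 4 for B, 11 for E — E by 11–4.
B vs G: G, 11–4.
B vs H: H wins 12–3.
D vs E: D is ranked higher on 2+5 = 7 ballots, E on 8. E wins 8–7.
D–G: D 10–5.
D vs H: 1 to 14, H.
E vs G: G wins 9–6.
E vs H: 6 to 9, H.
G vs H: H, 12–3.
Each alternative drops at least one matchup (A loses to E; B loses to A; D loses to A; E loses to G; G loses to A; H loses to A); the cycle A beats G beats E beats A rules out a Condorcet winner.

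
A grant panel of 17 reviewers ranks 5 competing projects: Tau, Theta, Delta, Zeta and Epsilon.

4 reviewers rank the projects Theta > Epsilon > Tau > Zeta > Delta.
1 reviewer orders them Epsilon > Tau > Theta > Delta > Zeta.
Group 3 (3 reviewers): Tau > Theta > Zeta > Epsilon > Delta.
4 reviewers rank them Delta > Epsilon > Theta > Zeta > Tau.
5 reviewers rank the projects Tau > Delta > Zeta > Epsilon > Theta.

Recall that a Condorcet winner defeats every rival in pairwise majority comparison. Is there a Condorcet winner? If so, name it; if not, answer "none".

none

Check each pair by majority over 17 ballots:
Tau vs Theta: Tau wins 9–8.
Tau vs Delta: Tau, 13–4.
Tau–Zeta: Tau 13–4.
Tau–Epsilon: Epsilon 9–8.
Theta–Delta: Delta 9–8.
Theta–Zeta: Theta 12–5.
Theta–Epsilon: Epsilon 10–7.
Delta–Zeta: Delta 10–7.
Delta vs Epsilon: Delta wins 9–8.
Zeta vs Epsilon: Epsilon, 9–8.
No project is unbeaten: Tau loses to Epsilon; Theta loses to Tau; Delta loses to Tau; Zeta loses to Tau; Epsilon loses to Delta. In particular Tau beats Delta beats Epsilon beats Tau is a majority cycle — no Condorcet winner exists.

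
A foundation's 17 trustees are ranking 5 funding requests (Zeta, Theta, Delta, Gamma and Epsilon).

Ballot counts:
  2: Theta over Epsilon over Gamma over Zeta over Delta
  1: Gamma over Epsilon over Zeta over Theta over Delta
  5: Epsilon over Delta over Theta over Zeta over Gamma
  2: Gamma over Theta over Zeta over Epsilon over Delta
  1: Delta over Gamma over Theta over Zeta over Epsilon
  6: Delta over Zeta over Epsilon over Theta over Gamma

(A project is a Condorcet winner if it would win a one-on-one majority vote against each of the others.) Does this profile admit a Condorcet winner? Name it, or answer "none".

Check each pair by majority over 17 ballots:
Zeta vs Theta: Zeta preferred on 1+6 = 7 ballots; Theta wins 10–7.
Zeta vs Delta: 2+1+2 = 5 for Zeta, 12 for Delta — Delta by 12–5.
Zeta vs Gamma: Zeta preferred on 5+6 = 11 ballots; Zeta wins 11–6.
Zeta vs Epsilon: 9 to 8, Zeta.
Theta vs Delta: 2+1+2 = 5 for Theta, 12 for Delta — Delta by 12–5.
Theta vs Gamma: Theta is ranked higher on 2+5+6 = 13 ballots, Gamma on 4. Theta wins 13–4.
Theta vs Epsilon: Theta preferred on 2+2+1 = 5 ballots; Epsilon wins 12–5.
Delta vs Gamma: 12 to 5, Delta.
Delta vs Epsilon: 1+6 = 7 for Delta, 10 for Epsilon — Epsilon by 10–7.
Gamma vs Epsilon: Gamma preferred on 1+2+1 = 4 ballots; Epsilon wins 13–4.
Each project drops at least one matchup (Zeta loses to Theta; Theta loses to Delta; Delta loses to Epsilon; Gamma loses to Zeta; Epsilon loses to Zeta); the cycle Zeta > Epsilon > Theta > Zeta rules out a Condorcet winner.

none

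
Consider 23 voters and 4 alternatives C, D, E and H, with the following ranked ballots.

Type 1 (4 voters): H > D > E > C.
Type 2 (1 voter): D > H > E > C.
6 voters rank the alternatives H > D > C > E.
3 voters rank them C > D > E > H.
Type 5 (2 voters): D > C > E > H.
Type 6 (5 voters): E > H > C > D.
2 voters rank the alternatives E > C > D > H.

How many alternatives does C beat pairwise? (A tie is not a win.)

0

C against each rival (23 voters):
C vs D: C preferred on 3+5+2 = 10 ballots; D wins 13–10.
C vs E: 6+3+2 = 11 for C, 12 for E — E by 12–11.
C vs H: 7 to 16, H.
C beats no one; loses to D, E, H — 0 pairwise wins.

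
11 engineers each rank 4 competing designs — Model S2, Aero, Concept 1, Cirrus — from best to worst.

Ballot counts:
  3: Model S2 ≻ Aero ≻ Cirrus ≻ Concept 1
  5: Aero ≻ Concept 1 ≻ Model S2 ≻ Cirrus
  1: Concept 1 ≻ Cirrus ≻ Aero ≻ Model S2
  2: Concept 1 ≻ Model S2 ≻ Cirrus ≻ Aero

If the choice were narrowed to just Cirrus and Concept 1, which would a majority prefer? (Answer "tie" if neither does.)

Ballots ranking Cirrus above Concept 1: 3.
Ballots ranking Concept 1 above Cirrus: 11 − 3 = 8.
Concept 1 wins the head-to-head 8–3.

Concept 1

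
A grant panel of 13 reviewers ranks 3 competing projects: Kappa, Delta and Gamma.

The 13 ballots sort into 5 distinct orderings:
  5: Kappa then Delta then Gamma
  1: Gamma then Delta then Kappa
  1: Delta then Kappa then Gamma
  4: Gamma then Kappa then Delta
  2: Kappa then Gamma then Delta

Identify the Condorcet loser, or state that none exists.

Delta

Head-to-head results (13 reviewers):
Kappa vs Delta: Kappa wins 11–2.
Kappa vs Gamma: Kappa preferred on 5+1+2 = 8 ballots; Kappa wins 8–5.
Delta vs Gamma: Gamma wins 7–6.
Delta loses to every other project — it is the Condorcet loser.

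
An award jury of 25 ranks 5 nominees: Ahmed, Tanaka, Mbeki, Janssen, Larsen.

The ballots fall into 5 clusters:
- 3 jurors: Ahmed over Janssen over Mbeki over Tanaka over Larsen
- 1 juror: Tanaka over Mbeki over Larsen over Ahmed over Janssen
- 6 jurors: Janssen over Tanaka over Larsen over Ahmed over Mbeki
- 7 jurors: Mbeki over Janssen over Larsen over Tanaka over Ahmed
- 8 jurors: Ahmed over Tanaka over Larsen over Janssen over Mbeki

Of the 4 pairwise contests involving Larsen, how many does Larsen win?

2

Larsen against each rival (25 jurors):
Larsen vs Ahmed: Larsen wins 14–11.
Larsen vs Tanaka: Tanaka, 18–7.
Larsen vs Mbeki: 6+8 = 14 for Larsen, 11 for Mbeki — Larsen by 14–11.
Larsen vs Janssen: Larsen is ranked higher on 1+8 = 9 ballots, Janssen on 16. Janssen wins 16–9.
Larsen beats Ahmed, Mbeki; loses to Tanaka, Janssen — 2 pairwise wins.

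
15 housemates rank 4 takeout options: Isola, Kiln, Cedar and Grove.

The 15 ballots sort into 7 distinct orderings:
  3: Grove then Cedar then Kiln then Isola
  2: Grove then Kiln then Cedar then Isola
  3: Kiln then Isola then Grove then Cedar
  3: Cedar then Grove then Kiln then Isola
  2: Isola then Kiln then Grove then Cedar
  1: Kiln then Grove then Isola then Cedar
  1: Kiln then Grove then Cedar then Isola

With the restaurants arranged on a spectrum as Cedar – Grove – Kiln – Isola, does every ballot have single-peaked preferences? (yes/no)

yes

Axis positions: Cedar=1, Grove=2, Kiln=3, Isola=4.
Group 1 (peak Grove at position 2): ranking walks positions 2-1-3-4, expanding outward from the peak — single-peaked.
Group 2 (peak Grove at position 2): ranking walks positions 2-3-1-4, expanding outward from the peak — single-peaked.
Group 3 (peak Kiln at position 3): ranking walks positions 3-4-2-1, expanding outward from the peak — single-peaked.
Group 4 (peak Cedar at position 1): ranking walks positions 1-2-3-4, expanding outward from the peak — single-peaked.
Group 5 (peak Isola at position 4): ranking walks positions 4-3-2-1, expanding outward from the peak — single-peaked.
Group 6 (peak Kiln at position 3): ranking walks positions 3-2-4-1, expanding outward from the peak — single-peaked.
Group 7 (peak Kiln at position 3): ranking walks positions 3-2-1-4, expanding outward from the peak — single-peaked.
Every ranking is single-peaked on this axis.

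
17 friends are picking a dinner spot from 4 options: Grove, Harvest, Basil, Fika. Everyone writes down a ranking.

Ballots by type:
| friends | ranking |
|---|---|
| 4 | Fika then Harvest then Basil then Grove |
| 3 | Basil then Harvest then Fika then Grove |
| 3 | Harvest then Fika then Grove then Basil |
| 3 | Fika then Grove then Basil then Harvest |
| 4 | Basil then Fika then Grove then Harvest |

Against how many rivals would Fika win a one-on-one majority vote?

3

Fika against each rival (17 friends):
Fika vs Grove: 4+3+3+3+4 = 17 for Fika, 0 for Grove — Fika by 17–0.
Fika vs Harvest: Fika wins 11–6.
Fika vs Basil: Fika, 10–7.
Fika beats Grove, Harvest, Basil — 3 pairwise wins.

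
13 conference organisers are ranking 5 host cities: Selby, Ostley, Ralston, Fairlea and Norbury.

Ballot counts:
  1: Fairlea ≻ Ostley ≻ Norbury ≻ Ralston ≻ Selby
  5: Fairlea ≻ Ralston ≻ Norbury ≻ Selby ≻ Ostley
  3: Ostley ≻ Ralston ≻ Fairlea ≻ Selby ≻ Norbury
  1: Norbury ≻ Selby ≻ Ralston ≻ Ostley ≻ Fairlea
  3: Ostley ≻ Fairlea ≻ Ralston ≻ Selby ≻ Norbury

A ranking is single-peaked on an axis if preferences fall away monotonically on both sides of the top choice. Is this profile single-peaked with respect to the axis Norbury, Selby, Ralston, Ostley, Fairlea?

no

Axis positions: Norbury=1, Selby=2, Ralston=3, Ostley=4, Fairlea=5.
Group 1: ranking walks positions 5-4-1-3-2; Norbury is ranked above Ralston even though Ralston lies between Norbury and the peak Fairlea on the axis — preferences dip and rise again. Not single-peaked.
Group 2: ranking walks positions 5-3-1-2-4; Ralston is ranked above Ostley even though Ostley lies between Ralston and the peak Fairlea on the axis — preferences dip and rise again. Not single-peaked.
Group 3 (peak Ostley at position 4): ranking walks positions 4-3-5-2-1, expanding outward from the peak — single-peaked.
Group 4 (peak Norbury at position 1): ranking walks positions 1-2-3-4-5, expanding outward from the peak — single-peaked.
Group 5 (peak Ostley at position 4): ranking walks positions 4-5-3-2-1, expanding outward from the peak — single-peaked.
Group 1 violates single-peakedness, so the profile is not single-peaked on this axis.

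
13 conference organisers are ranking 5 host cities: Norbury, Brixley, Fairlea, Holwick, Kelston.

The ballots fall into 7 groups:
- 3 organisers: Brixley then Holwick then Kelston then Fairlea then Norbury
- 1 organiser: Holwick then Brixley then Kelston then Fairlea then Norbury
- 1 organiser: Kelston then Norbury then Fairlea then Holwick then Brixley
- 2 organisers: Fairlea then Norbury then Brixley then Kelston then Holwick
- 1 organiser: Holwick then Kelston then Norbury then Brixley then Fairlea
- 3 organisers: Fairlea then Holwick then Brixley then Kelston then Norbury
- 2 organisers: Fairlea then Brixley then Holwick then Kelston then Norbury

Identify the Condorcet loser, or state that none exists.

Norbury

Head-to-head results (13 organisers):
Norbury vs Brixley: Norbury preferred on 1+2+1 = 4 ballots; Brixley wins 9–4.
Norbury vs Fairlea: Fairlea, 11–2.
Norbury vs Holwick: 3 to 10, Holwick.
Norbury vs Kelston: Kelston wins 11–2.
Brixley vs Fairlea: 3+1+1 = 5 for Brixley, 8 for Fairlea — Fairlea by 8–5.
Brixley vs Holwick: Brixley preferred on 3+2+2 = 7 ballots; Brixley wins 7–6.
Brixley vs Kelston: Brixley, 11–2.
Fairlea vs Holwick: Fairlea, 8–5.
Fairlea vs Kelston: 2+3+2 = 7 for Fairlea, 6 for Kelston — Fairlea by 7–6.
Holwick vs Kelston: 3+1+1+3+2 = 10 for Holwick, 3 for Kelston — Holwick by 10–3.
Norbury is beaten in every head-to-head and is the Condorcet loser.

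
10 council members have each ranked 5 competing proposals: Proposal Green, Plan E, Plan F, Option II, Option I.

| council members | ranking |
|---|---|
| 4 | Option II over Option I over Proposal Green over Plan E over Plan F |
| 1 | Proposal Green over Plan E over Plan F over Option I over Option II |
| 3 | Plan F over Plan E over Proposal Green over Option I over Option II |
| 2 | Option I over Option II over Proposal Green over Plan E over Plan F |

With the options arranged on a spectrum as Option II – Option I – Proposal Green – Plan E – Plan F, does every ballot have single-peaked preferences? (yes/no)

yes

Axis positions: Option II=1, Option I=2, Proposal Green=3, Plan E=4, Plan F=5.
Cluster 1 (peak Option II at position 1): ranking walks positions 1-2-3-4-5, expanding outward from the peak — single-peaked.
Cluster 2 (peak Proposal Green at position 3): ranking walks positions 3-4-5-2-1, expanding outward from the peak — single-peaked.
Cluster 3 (peak Plan F at position 5): ranking walks positions 5-4-3-2-1, expanding outward from the peak — single-peaked.
Cluster 4 (peak Option I at position 2): ranking walks positions 2-1-3-4-5, expanding outward from the peak — single-peaked.
Every ranking is single-peaked on this axis.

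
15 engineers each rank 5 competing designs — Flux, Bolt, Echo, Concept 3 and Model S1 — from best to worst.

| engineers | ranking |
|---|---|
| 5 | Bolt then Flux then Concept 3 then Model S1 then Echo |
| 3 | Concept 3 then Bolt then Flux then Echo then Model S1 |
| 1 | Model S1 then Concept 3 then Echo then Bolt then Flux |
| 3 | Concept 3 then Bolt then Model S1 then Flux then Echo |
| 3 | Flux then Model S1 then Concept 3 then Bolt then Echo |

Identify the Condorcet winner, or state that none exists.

none

Check each pair by majority over 15 ballots:
Flux vs Bolt: 3 for Flux, 12 for Bolt — Bolt by 12–3.
Flux vs Echo: 14 to 1, Flux.
Flux vs Concept 3: 8 to 7, Flux.
Flux vs Model S1: Flux is ranked higher on 5+3+3 = 11 ballots, Model S1 on 4. Flux wins 11–4.
Bolt vs Echo: 14 to 1, Bolt.
Bolt vs Concept 3: 5 for Bolt, 10 for Concept 3 — Concept 3 by 10–5.
Bolt vs Model S1: 5+3+3 = 11 for Bolt, 4 for Model S1 — Bolt by 11–4.
Echo vs Concept 3: 0 for Echo, 15 for Concept 3 — Concept 3 by 15–0.
Echo vs Model S1: 3 to 12, Model S1.
Concept 3 vs Model S1: Concept 3 preferred on 5+3+3 = 11 ballots; Concept 3 wins 11–4.
Every design loses at least once (Flux loses to Bolt; Bolt loses to Concept 3; Echo loses to Flux; Concept 3 loses to Flux; Model S1 loses to Flux). The majority relation contains the cycle Flux beats Concept 3 beats Bolt beats Flux, so there is no Condorcet winner.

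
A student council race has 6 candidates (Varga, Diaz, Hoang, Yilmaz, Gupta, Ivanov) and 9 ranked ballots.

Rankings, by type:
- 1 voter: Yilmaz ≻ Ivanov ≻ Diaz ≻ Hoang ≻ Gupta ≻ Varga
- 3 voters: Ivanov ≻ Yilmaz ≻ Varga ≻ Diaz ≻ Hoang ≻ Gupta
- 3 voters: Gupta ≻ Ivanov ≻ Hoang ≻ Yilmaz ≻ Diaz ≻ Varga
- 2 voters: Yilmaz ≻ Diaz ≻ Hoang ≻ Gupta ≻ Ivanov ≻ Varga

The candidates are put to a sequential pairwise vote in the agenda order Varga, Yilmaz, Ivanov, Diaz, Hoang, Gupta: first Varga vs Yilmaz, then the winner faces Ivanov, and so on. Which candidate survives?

Gupta

Round 1: Varga vs Yilmaz — 0–9, Yilmaz advances.
Round 2: Yilmaz vs Ivanov — 3–6, Ivanov advances.
Round 3: Ivanov vs Diaz — 7–2, Ivanov advances.
Round 4: Ivanov vs Hoang — 7–2, Ivanov advances.
Round 5: Ivanov vs Gupta — 4–5, Gupta advances.
Gupta survives the agenda.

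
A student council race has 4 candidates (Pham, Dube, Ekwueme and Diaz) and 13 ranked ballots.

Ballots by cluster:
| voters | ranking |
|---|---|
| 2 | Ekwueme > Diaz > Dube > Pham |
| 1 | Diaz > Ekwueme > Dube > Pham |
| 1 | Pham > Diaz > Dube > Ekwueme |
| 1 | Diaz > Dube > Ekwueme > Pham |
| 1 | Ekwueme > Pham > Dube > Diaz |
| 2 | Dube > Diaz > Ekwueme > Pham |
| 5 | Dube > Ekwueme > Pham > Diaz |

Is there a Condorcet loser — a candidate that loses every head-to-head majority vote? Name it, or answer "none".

Diaz

Pairwise majorities:
Pham vs Dube: Dube, 11–2.
Pham–Ekwueme: Ekwueme 12–1.
Pham vs Diaz: Pham, 7–6.
Dube vs Ekwueme: Dube preferred on 1+1+2+5 = 9 ballots; Dube wins 9–4.
Dube vs Diaz: Dube, 8–5.
Ekwueme vs Diaz: Ekwueme, 8–5.
Diaz loses to every other candidate — it is the Condorcet loser.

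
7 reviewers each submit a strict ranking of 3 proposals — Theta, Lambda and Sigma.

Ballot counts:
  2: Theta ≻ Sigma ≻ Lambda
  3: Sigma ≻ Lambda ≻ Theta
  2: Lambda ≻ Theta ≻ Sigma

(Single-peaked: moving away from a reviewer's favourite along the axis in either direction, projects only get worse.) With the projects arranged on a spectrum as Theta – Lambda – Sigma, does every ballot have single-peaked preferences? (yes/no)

no

Axis positions: Theta=1, Lambda=2, Sigma=3.
Type 1: ranking walks positions 1-3-2; Sigma is ranked above Lambda even though Lambda lies between Sigma and the peak Theta on the axis — preferences dip and rise again. Not single-peaked.
Type 2 (peak Sigma at position 3): ranking walks positions 3-2-1, expanding outward from the peak — single-peaked.
Type 3 (peak Lambda at position 2): ranking walks positions 2-1-3, expanding outward from the peak — single-peaked.
Type 1 violates single-peakedness, so the profile is not single-peaked on this axis.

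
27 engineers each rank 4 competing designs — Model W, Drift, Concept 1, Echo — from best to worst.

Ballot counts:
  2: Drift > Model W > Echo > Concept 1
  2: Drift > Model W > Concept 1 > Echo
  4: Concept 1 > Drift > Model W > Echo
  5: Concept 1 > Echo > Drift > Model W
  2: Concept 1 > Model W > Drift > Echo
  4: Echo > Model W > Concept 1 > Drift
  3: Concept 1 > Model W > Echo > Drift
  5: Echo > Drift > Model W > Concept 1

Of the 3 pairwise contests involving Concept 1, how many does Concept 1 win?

3

Concept 1 against each rival (27 engineers):
Concept 1 vs Model W: Concept 1 wins 14–13.
Concept 1 vs Drift: Concept 1 is ranked higher on 4+5+2+4+3 = 18 ballots, Drift on 9. Concept 1 wins 18–9.
Concept 1 vs Echo: 16 to 11, Concept 1.
Concept 1 beats Model W, Drift, Echo — 3 pairwise wins.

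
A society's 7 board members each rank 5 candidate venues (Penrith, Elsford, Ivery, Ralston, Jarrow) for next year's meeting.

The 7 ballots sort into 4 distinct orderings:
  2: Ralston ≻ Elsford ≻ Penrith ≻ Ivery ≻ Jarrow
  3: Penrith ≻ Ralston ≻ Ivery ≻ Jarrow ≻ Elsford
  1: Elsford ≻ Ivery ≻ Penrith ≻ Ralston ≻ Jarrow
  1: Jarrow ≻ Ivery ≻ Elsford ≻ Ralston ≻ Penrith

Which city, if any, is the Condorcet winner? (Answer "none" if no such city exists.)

Check each pair by majority over 7 ballots:
Penrith vs Elsford: Elsford wins 4–3.
Penrith vs Ivery: Penrith, 5–2.
Penrith vs Ralston: Penrith wins 4–3.
Penrith vs Jarrow: Penrith wins 6–1.
Elsford vs Ivery: Ivery, 4–3.
Elsford vs Ralston: Ralston, 5–2.
Elsford vs Jarrow: Jarrow wins 4–3.
Ivery vs Ralston: Ralston wins 5–2.
Ivery–Jarrow: Ivery 6–1.
Ralston vs Jarrow: Ralston, 6–1.
Every city loses at least once (Penrith loses to Elsford; Elsford loses to Ivery; Ivery loses to Penrith; Ralston loses to Penrith; Jarrow loses to Penrith). The majority relation contains the cycle Penrith → Ivery → Elsford → Penrith, so there is no Condorcet winner.

none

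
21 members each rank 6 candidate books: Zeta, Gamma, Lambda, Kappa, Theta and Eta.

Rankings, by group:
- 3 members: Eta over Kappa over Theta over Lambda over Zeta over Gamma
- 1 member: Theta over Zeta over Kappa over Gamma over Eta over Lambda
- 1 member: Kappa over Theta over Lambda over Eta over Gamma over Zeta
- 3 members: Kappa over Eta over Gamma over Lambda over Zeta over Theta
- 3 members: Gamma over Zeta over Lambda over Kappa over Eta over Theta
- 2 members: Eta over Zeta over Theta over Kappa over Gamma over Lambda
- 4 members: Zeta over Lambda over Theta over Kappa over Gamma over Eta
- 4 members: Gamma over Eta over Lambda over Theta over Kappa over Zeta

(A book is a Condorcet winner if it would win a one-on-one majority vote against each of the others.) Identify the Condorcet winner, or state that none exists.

Head-to-head results (21 members):
Zeta vs Gamma: 10 to 11, Gamma.
Zeta vs Lambda: 10 to 11, Lambda.
Zeta vs Kappa: Zeta preferred on 1+3+2+4 = 10 ballots; Kappa wins 11–10.
Zeta vs Theta: 3+3+2+4 = 12 for Zeta, 9 for Theta — Zeta by 12–9.
Zeta vs Eta: 8 to 13, Eta.
Gamma vs Lambda: Gamma preferred on 1+3+3+2+4 = 13 ballots; Gamma wins 13–8.
Gamma vs Kappa: Gamma preferred on 3+4 = 7 ballots; Kappa wins 14–7.
Gamma vs Theta: Gamma is ranked higher on 3+3+4 = 10 ballots, Theta on 11. Theta wins 11–10.
Gamma vs Eta: Gamma is ranked higher on 1+3+4+4 = 12 ballots, Eta on 9. Gamma wins 12–9.
Lambda vs Kappa: Lambda preferred on 3+4+4 = 11 ballots; Lambda wins 11–10.
Lambda vs Theta: Lambda is ranked higher on 3+3+4+4 = 14 ballots, Theta on 7. Lambda wins 14–7.
Lambda vs Eta: 1+3+4 = 8 for Lambda, 13 for Eta — Eta by 13–8.
Kappa vs Theta: Kappa preferred on 3+1+3+3 = 10 ballots; Theta wins 11–10.
Kappa vs Eta: Kappa preferred on 1+1+3+3+4 = 12 ballots; Kappa wins 12–9.
Theta vs Eta: Theta preferred on 1+1+4 = 6 ballots; Eta wins 15–6.
Every book loses at least once (Zeta loses to Gamma; Gamma loses to Kappa; Lambda loses to Gamma; Kappa loses to Lambda; Theta loses to Zeta; Eta loses to Gamma). The majority relation contains the cycle Zeta → Theta → Gamma → Zeta, so there is no Condorcet winner.

none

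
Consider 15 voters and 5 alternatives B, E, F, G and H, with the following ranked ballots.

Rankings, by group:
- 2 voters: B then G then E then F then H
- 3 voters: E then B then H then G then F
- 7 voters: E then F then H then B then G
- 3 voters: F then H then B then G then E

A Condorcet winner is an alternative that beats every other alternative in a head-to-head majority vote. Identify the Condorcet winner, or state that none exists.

Head-to-head results (15 voters):
B vs E: 5 to 10, E.
B vs F: F wins 10–5.
B–G: B 15–0.
B vs H: H wins 10–5.
E–F: E 12–3.
E vs G: E is ranked higher on 3+7 = 10 ballots, G on 5. E wins 10–5.
E–H: E 12–3.
F vs G: F wins 10–5.
F vs H: F, 12–3.
G–H: H 13–2.
E beats each of B, F, G, H — E is the Condorcet winner.

E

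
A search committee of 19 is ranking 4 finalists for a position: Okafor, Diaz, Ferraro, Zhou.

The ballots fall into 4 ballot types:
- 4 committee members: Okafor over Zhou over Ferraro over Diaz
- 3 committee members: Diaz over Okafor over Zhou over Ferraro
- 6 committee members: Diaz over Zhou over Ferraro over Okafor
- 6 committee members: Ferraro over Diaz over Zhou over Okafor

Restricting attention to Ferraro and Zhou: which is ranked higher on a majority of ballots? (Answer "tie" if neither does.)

Zhou

Ballots ranking Ferraro above Zhou: 6.
Ballots ranking Zhou above Ferraro: 19 − 6 = 13.
Zhou wins the head-to-head 13–6.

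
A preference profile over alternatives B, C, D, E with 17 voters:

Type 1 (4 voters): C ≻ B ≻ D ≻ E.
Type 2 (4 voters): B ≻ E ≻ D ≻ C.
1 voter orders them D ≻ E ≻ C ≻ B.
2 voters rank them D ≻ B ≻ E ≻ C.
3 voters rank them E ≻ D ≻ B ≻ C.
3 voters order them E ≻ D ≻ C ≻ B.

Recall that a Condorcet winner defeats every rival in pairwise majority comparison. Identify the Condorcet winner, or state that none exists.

none

Check each pair by majority over 17 ballots:
B vs C: B is ranked higher on 4+2+3 = 9 ballots, C on 8. B wins 9–8.
B vs D: 4+4 = 8 for B, 9 for D — D by 9–8.
B vs E: B, 10–7.
C vs D: C preferred on 4 ballots; D wins 13–4.
C vs E: C is ranked higher on 4 ballots, E on 13. E wins 13–4.
D vs E: 4+1+2 = 7 for D, 10 for E — E by 10–7.
No alternative is unbeaten: B loses to D; C loses to B; D loses to E; E loses to B. In particular B > E > D > B is a majority cycle — no Condorcet winner exists.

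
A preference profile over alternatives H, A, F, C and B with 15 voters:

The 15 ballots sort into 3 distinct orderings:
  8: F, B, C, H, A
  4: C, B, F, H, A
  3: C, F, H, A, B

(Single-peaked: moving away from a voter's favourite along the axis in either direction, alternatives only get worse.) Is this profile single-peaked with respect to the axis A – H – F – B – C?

Axis positions: A=1, H=2, F=3, B=4, C=5.
Cluster 1 (peak F at position 3): ranking walks positions 3-4-5-2-1, expanding outward from the peak — single-peaked.
Cluster 2 (peak C at position 5): ranking walks positions 5-4-3-2-1, expanding outward from the peak — single-peaked.
Cluster 3: ranking walks positions 5-3-2-1-4; F is ranked above B even though B lies between F and the peak C on the axis — preferences dip and rise again. Not single-peaked.
Cluster 3 violates single-peakedness, so the profile is not single-peaked on this axis.

no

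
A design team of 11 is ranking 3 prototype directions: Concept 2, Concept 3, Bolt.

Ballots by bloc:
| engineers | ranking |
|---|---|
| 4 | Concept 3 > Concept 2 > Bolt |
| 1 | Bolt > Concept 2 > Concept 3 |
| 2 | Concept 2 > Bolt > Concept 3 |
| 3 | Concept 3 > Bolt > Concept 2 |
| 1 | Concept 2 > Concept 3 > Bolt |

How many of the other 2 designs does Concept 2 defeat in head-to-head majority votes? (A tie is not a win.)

Concept 2 against each rival (11 engineers):
Concept 2 vs Concept 3: 1+2+1 = 4 for Concept 2, 7 for Concept 3 — Concept 3 by 7–4.
Concept 2 vs Bolt: Concept 2 preferred on 4+2+1 = 7 ballots; Concept 2 wins 7–4.
Concept 2 beats Bolt; loses to Concept 3 — 1 pairwise win.

1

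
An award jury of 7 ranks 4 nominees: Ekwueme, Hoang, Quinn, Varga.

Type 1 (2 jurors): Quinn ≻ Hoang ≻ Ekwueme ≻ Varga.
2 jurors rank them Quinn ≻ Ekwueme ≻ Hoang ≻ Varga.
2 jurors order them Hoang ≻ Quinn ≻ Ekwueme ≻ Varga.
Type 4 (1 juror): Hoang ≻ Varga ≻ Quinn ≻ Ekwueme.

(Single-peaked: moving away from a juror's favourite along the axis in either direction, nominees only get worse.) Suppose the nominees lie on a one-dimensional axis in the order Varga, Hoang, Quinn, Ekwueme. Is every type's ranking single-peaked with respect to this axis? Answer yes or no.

Axis positions: Varga=1, Hoang=2, Quinn=3, Ekwueme=4.
Type 1 (peak Quinn at position 3): ranking walks positions 3-2-4-1, expanding outward from the peak — single-peaked.
Type 2 (peak Quinn at position 3): ranking walks positions 3-4-2-1, expanding outward from the peak — single-peaked.
Type 3 (peak Hoang at position 2): ranking walks positions 2-3-4-1, expanding outward from the peak — single-peaked.
Type 4 (peak Hoang at position 2): ranking walks positions 2-1-3-4, expanding outward from the peak — single-peaked.
Every ranking is single-peaked on this axis.

yes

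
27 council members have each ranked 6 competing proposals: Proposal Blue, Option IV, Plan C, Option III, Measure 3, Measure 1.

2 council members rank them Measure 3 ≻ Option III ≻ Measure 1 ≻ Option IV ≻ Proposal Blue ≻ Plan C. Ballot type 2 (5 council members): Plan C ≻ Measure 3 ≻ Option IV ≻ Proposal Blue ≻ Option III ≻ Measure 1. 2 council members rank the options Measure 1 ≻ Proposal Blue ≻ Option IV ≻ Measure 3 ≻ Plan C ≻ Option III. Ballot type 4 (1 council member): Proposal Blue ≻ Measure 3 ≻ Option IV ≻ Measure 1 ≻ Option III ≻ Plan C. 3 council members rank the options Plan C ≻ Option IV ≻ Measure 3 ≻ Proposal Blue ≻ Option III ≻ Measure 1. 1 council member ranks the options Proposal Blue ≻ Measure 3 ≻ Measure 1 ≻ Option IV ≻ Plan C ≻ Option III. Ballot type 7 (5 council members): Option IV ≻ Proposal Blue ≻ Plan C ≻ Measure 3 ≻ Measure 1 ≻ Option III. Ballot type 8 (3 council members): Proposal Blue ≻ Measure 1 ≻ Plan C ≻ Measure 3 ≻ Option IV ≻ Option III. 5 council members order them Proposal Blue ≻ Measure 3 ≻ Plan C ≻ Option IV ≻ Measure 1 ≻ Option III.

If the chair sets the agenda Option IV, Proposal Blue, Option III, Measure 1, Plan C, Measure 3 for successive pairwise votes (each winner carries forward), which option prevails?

Plan C

Round 1: Option IV vs Proposal Blue — 15–12, Option IV advances.
Round 2: Option IV vs Option III — 25–2, Option IV advances.
Round 3: Option IV vs Measure 1 — 19–8, Option IV advances.
Round 4: Option IV vs Plan C — 11–16, Plan C advances.
Round 5: Plan C vs Measure 3 — 16–11, Plan C advances.
Plan C survives the agenda.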